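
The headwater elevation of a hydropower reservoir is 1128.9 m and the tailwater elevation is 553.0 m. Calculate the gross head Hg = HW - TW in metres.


Hg = 1128.9 - 553.0 = 575.9000 m


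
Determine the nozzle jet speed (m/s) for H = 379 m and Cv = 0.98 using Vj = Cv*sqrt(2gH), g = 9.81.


Vj = 0.98 * sqrt(2*9.81*379) = 84.5075 m/s


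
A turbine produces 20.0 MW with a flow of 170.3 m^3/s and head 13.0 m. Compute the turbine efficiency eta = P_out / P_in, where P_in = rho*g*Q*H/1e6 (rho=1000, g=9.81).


P_in = 1000 * 9.81 * 170.3 * 13.0 / 1e6 = 21.7184 MW
eta = 20.0 / 21.7184 = 0.9209


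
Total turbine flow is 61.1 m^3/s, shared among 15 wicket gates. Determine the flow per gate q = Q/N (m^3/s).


q = 61.1 / 15 = 4.0733 m^3/s


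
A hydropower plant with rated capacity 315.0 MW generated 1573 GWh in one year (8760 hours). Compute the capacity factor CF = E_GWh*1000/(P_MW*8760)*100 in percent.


CF = 1573 * 1000 / (315.0 * 8760) * 100 = 57.0051 %


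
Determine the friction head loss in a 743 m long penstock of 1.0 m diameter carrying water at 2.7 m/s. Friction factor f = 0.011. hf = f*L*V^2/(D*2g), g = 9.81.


hf = 0.011 * 743 * 2.7^2 / (1.0 * 2 * 9.81) = 3.0368 m


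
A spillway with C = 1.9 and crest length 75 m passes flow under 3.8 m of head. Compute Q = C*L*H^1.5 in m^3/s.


Q = 1.9 * 75 * 3.8^1.5 = 1055.5778 m^3/s


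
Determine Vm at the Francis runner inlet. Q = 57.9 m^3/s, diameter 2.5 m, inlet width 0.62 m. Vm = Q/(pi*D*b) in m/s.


Vm = 57.9 / (pi * 2.5 * 0.62) = 11.8904 m/s


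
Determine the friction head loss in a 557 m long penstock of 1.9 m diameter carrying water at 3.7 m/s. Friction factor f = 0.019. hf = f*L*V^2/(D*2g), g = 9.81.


hf = 0.019 * 557 * 3.7^2 / (1.9 * 2 * 9.81) = 3.8865 m


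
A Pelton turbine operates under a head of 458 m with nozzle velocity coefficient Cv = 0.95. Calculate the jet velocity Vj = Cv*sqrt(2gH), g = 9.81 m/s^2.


Vj = 0.95 * sqrt(2*9.81*458) = 90.0546 m/s


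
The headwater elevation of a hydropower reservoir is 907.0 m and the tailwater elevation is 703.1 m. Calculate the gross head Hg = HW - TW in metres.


Hg = 907.0 - 703.1 = 203.9000 m


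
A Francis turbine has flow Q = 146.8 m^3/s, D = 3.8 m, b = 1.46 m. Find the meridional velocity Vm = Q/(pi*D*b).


Vm = 146.8 / (pi * 3.8 * 1.46) = 8.4225 m/s


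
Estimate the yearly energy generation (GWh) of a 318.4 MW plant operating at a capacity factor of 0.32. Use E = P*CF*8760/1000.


E = 318.4 * 0.32 * 8760 / 1000 = 892.5389 GWh


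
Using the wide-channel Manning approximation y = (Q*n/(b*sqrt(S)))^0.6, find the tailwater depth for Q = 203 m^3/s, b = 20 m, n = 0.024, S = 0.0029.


y = (203 * 0.024 / (20 * 0.0029^0.5))^0.6 = 2.4734 m


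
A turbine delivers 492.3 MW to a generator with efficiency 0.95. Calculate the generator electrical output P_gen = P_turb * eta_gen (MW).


P_gen = 492.3 * 0.95 = 467.6850 MW


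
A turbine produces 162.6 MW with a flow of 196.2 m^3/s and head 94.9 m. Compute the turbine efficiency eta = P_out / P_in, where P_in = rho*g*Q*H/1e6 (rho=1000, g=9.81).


P_in = 1000 * 9.81 * 196.2 * 94.9 / 1e6 = 182.6561 MW
eta = 162.6 / 182.6561 = 0.8902


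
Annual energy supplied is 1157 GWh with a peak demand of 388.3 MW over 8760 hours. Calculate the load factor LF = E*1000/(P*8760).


LF = 1157 * 1000 / (388.3 * 8760) = 0.3401


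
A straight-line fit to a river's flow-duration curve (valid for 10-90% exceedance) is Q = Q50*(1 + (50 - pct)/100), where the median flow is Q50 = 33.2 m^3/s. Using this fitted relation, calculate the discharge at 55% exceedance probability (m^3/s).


Q = 33.2 * (1 + (50 - 55)/100) = 31.5400 m^3/s


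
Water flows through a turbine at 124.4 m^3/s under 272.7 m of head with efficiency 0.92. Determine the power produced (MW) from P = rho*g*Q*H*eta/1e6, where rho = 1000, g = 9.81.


P = 1000 * 9.81 * 124.4 * 272.7 * 0.92 / 1e6 = 306.1698 MW


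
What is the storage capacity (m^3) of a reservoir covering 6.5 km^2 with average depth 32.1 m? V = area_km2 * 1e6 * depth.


V = 6.5 * 1e6 * 32.1 = 2.0865e+08 m^3


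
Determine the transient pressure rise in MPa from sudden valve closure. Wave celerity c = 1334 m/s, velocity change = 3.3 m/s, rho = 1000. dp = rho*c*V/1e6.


dp = 1000 * 1334 * 3.3 / 1e6 = 4.4022 MPa


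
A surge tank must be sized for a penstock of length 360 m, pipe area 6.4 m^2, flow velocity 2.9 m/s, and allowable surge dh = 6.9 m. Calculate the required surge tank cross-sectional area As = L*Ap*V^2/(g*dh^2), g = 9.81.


As = 360 * 6.4 * 2.9^2 / (9.81 * 6.9^2) = 41.4869 m^2


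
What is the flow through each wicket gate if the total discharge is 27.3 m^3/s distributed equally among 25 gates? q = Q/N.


q = 27.3 / 25 = 1.0920 m^3/s


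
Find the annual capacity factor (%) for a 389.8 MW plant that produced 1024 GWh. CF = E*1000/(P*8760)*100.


CF = 1024 * 1000 / (389.8 * 8760) * 100 = 29.9884 %


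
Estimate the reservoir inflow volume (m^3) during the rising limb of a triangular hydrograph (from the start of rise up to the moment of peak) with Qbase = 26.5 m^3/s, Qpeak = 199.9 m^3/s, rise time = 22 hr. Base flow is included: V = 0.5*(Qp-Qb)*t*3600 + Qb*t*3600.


V = 0.5*(199.9 - 26.5)*22*3600 + 26.5*22*3600 = 8.9654e+06 m^3


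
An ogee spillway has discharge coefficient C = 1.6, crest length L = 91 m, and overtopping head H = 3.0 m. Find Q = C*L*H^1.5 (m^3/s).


Q = 1.6 * 91 * 3.0^1.5 = 756.5598 m^3/s


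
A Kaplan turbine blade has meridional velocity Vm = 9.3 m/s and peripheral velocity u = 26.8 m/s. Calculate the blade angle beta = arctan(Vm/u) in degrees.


beta = arctan(9.3 / 26.8) = 19.1375 degrees


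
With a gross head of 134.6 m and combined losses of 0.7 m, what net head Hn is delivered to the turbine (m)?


Hn = 134.6 - 0.7 = 133.9000 m


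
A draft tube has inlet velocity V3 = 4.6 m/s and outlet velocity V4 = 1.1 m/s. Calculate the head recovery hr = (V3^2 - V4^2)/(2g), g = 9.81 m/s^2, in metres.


hr = (4.6^2 - 1.1^2) / (2*9.81) = 1.0168 m


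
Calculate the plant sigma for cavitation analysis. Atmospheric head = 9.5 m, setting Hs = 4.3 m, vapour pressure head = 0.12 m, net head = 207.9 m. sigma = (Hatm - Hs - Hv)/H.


sigma = (9.5 - 4.3 - 0.12) / 207.9 = 0.0244


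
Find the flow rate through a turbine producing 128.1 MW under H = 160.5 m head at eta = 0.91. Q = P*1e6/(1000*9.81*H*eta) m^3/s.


Q = 128.1 * 1e6 / (1000 * 9.81 * 160.5 * 0.91) = 89.4054 m^3/s


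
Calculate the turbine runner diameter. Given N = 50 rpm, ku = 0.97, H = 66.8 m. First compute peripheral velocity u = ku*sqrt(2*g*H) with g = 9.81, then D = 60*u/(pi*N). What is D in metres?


u = 0.97 * sqrt(2*9.81*66.8) = 35.1164 m/s
D = 60 * 35.1164 / (pi * 50) = 13.4135 m


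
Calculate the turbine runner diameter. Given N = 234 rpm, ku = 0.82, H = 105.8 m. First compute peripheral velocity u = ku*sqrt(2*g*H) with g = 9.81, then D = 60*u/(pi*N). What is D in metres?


u = 0.82 * sqrt(2*9.81*105.8) = 37.3599 m/s
D = 60 * 37.3599 / (pi * 234) = 3.0492 m


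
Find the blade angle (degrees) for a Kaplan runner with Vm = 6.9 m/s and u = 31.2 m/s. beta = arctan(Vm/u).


beta = arctan(6.9 / 31.2) = 12.4705 degrees


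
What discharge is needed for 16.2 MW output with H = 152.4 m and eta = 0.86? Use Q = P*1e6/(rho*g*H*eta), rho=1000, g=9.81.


Q = 16.2 * 1e6 / (1000 * 9.81 * 152.4 * 0.86) = 12.5998 m^3/s


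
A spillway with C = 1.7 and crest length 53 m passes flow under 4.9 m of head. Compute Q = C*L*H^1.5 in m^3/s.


Q = 1.7 * 53 * 4.9^1.5 = 977.2798 m^3/s


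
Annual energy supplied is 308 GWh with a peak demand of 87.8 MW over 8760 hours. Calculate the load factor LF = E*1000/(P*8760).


LF = 308 * 1000 / (87.8 * 8760) = 0.4005


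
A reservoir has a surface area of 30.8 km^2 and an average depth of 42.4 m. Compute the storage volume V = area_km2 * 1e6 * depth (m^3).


V = 30.8 * 1e6 * 42.4 = 1.3059e+09 m^3


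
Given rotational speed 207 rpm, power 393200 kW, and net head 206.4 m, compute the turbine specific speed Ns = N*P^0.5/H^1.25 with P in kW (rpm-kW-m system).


Ns = 207 * 393200^0.5 / 206.4^1.25 = 165.9167


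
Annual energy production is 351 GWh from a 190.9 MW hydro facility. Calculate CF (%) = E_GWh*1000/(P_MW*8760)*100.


CF = 351 * 1000 / (190.9 * 8760) * 100 = 20.9893 %


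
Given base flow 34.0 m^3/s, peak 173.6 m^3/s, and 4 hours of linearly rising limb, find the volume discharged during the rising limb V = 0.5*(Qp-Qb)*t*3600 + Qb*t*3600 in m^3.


V = 0.5*(173.6 - 34.0)*4*3600 + 34.0*4*3600 = 1.4947e+06 m^3


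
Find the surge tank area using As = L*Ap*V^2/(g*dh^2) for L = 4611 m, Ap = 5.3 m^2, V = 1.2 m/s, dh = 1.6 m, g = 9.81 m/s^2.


As = 4611 * 5.3 * 1.2^2 / (9.81 * 1.6^2) = 1401.2787 m^2


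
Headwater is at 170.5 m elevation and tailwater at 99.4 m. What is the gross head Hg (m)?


Hg = 170.5 - 99.4 = 71.1000 m


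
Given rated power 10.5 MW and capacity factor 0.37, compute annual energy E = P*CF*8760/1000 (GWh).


E = 10.5 * 0.37 * 8760 / 1000 = 34.0326 GWh


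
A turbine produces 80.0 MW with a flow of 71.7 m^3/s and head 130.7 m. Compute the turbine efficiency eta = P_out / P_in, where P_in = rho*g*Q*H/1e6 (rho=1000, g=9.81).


P_in = 1000 * 9.81 * 71.7 * 130.7 / 1e6 = 91.9314 MW
eta = 80.0 / 91.9314 = 0.8702


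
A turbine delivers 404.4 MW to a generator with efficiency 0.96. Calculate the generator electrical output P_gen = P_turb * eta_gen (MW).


P_gen = 404.4 * 0.96 = 388.2240 MW


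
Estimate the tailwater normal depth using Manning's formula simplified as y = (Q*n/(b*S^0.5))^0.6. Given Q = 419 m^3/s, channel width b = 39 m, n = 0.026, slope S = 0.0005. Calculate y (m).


y = (419 * 0.026 / (39 * 0.0005^0.5))^0.6 = 4.5497 m


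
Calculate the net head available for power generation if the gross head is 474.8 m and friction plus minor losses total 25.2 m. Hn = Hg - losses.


Hn = 474.8 - 25.2 = 449.6000 m


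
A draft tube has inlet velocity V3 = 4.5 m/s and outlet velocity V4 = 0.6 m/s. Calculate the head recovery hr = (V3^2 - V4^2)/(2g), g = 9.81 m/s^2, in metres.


hr = (4.5^2 - 0.6^2) / (2*9.81) = 1.0138 m


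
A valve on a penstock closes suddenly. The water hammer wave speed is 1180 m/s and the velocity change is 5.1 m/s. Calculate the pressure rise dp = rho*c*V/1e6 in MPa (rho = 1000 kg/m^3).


dp = 1000 * 1180 * 5.1 / 1e6 = 6.0180 MPa


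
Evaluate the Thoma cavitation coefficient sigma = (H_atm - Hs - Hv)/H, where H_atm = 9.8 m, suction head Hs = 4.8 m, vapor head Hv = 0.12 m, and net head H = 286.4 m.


sigma = (9.8 - 4.8 - 0.12) / 286.4 = 0.0170


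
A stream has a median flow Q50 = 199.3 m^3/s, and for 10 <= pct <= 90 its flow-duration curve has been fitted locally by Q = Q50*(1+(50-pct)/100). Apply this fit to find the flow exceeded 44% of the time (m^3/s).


Q = 199.3 * (1 + (50 - 44)/100) = 211.2580 m^3/s


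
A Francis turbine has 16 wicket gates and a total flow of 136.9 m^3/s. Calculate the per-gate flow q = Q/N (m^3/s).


q = 136.9 / 16 = 8.5563 m^3/s


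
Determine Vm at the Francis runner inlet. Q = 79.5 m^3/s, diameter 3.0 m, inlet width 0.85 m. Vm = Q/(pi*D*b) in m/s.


Vm = 79.5 / (pi * 3.0 * 0.85) = 9.9238 m/s


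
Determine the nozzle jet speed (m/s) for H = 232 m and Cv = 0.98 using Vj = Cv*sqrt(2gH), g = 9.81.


Vj = 0.98 * sqrt(2*9.81*232) = 66.1180 m/s


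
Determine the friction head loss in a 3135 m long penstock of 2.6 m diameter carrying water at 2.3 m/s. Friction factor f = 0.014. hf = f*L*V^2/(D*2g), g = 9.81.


hf = 0.014 * 3135 * 2.3^2 / (2.6 * 2 * 9.81) = 4.5514 m


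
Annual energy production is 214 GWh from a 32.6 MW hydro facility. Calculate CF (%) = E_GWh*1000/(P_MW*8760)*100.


CF = 214 * 1000 / (32.6 * 8760) * 100 = 74.9363 %


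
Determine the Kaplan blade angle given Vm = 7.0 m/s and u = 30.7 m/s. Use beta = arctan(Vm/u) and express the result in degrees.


beta = arctan(7.0 / 30.7) = 12.8446 degrees


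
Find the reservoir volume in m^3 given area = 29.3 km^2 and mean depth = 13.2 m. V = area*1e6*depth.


V = 29.3 * 1e6 * 13.2 = 3.8676e+08 m^3


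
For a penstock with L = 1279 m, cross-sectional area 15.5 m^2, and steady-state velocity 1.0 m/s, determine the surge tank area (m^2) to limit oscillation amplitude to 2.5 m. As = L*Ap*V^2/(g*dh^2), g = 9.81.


As = 1279 * 15.5 * 1.0^2 / (9.81 * 2.5^2) = 323.3354 m^2


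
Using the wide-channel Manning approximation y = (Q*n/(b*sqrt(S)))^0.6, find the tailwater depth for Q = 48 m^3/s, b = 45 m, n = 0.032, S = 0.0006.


y = (48 * 0.032 / (45 * 0.0006^0.5))^0.6 = 1.2203 m


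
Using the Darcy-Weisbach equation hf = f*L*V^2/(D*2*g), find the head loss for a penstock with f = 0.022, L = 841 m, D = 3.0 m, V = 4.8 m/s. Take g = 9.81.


hf = 0.022 * 841 * 4.8^2 / (3.0 * 2 * 9.81) = 7.2424 m


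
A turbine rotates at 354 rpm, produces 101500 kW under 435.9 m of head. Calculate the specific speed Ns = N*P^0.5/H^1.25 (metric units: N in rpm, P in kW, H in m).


Ns = 354 * 101500^0.5 / 435.9^1.25 = 56.6243


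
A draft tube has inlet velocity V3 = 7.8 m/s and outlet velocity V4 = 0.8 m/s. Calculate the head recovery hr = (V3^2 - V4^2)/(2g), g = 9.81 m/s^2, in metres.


hr = (7.8^2 - 0.8^2) / (2*9.81) = 3.0683 m


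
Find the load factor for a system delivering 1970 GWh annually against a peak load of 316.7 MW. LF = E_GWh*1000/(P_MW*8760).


LF = 1970 * 1000 / (316.7 * 8760) = 0.7101


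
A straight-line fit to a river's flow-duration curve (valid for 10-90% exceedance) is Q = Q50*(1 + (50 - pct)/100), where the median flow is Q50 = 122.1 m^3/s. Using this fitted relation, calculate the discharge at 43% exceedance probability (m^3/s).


Q = 122.1 * (1 + (50 - 43)/100) = 130.6470 m^3/s


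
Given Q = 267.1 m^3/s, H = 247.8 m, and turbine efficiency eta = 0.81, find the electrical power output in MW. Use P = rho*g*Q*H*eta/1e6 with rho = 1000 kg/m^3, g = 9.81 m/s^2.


P = 1000 * 9.81 * 267.1 * 247.8 * 0.81 / 1e6 = 525.9315 MW


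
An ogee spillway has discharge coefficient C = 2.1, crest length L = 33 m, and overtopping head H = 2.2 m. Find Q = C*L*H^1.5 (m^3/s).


Q = 2.1 * 33 * 2.2^1.5 = 226.1347 m^3/s


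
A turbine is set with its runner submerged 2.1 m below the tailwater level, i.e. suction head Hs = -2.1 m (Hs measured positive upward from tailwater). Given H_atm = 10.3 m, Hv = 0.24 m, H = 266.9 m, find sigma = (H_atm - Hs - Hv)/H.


sigma = (10.3 - (-2.1) - 0.24) / 266.9 = 0.0456


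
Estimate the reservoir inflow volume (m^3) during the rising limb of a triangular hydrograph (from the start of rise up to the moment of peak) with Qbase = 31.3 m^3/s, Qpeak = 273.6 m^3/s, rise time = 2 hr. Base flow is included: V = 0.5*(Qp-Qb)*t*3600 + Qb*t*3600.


V = 0.5*(273.6 - 31.3)*2*3600 + 31.3*2*3600 = 1.0976e+06 m^3


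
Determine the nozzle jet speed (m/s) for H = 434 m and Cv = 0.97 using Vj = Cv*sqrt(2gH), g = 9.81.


Vj = 0.97 * sqrt(2*9.81*434) = 89.5089 m/s


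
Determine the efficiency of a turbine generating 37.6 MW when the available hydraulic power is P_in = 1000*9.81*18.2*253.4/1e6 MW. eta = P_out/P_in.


P_in = 1000 * 9.81 * 18.2 * 253.4 / 1e6 = 45.2425 MW
eta = 37.6 / 45.2425 = 0.8311


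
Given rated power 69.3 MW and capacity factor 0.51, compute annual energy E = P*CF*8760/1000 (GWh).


E = 69.3 * 0.51 * 8760 / 1000 = 309.6047 GWh


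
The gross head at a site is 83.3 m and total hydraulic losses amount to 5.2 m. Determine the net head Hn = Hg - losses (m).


Hn = 83.3 - 5.2 = 78.1000 m


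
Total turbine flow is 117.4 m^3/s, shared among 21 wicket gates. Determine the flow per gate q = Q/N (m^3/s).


q = 117.4 / 21 = 5.5905 m^3/s


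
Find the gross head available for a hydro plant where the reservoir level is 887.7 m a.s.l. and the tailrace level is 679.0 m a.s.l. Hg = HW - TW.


Hg = 887.7 - 679.0 = 208.7000 m


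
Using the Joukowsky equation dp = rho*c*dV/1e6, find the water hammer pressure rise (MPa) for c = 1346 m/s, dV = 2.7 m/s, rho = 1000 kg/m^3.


dp = 1000 * 1346 * 2.7 / 1e6 = 3.6342 MPa


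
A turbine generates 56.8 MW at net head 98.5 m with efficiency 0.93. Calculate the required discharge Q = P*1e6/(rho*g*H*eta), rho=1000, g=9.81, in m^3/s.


Q = 56.8 * 1e6 / (1000 * 9.81 * 98.5 * 0.93) = 63.2063 m^3/s


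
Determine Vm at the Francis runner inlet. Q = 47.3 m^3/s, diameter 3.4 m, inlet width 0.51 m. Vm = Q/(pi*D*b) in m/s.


Vm = 47.3 / (pi * 3.4 * 0.51) = 8.6828 m/s


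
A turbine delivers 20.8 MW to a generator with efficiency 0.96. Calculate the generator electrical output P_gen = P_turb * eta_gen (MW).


P_gen = 20.8 * 0.96 = 19.9680 MW


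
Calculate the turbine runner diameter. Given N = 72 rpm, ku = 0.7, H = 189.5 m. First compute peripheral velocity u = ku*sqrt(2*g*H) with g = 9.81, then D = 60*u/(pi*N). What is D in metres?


u = 0.7 * sqrt(2*9.81*189.5) = 42.6827 m/s
D = 60 * 42.6827 / (pi * 72) = 11.3219 m


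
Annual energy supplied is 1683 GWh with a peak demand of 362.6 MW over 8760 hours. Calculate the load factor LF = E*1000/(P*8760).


LF = 1683 * 1000 / (362.6 * 8760) = 0.5298


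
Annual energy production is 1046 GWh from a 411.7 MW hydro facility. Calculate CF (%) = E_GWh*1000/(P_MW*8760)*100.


CF = 1046 * 1000 / (411.7 * 8760) * 100 = 29.0033 %


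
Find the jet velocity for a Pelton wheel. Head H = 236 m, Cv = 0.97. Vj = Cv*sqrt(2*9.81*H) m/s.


Vj = 0.97 * sqrt(2*9.81*236) = 66.0051 m/s


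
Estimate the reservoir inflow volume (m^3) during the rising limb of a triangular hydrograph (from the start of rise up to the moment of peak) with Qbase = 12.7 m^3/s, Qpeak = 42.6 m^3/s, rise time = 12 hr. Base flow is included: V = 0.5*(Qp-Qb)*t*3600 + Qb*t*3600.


V = 0.5*(42.6 - 12.7)*12*3600 + 12.7*12*3600 = 1.1945e+06 m^3


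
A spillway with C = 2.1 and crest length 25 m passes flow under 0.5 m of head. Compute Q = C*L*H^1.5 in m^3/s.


Q = 2.1 * 25 * 0.5^1.5 = 18.5616 m^3/s


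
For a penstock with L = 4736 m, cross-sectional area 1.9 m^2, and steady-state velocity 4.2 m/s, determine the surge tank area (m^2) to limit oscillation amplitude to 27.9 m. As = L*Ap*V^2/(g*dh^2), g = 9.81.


As = 4736 * 1.9 * 4.2^2 / (9.81 * 27.9^2) = 20.7867 m^2


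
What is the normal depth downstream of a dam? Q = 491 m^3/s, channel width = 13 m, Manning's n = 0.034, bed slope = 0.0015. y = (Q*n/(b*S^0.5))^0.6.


y = (491 * 0.034 / (13 * 0.0015^0.5))^0.6 = 8.1723 m


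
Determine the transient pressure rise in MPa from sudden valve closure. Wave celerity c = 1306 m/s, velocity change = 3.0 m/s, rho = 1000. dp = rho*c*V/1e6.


dp = 1000 * 1306 * 3.0 / 1e6 = 3.9180 MPa


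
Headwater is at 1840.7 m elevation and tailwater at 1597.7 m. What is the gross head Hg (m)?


Hg = 1840.7 - 1597.7 = 243.0000 m


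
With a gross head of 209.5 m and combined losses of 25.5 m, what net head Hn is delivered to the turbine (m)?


Hn = 209.5 - 25.5 = 184.0000 m


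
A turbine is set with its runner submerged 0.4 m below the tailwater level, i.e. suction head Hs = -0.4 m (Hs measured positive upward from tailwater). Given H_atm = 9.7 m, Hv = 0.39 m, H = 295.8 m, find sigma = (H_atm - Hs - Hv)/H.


sigma = (9.7 - (-0.4) - 0.39) / 295.8 = 0.0328


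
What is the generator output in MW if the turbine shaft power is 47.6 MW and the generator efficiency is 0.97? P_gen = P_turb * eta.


P_gen = 47.6 * 0.97 = 46.1720 MW


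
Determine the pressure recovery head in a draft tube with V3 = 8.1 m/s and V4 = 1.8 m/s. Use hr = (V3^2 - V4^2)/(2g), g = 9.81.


hr = (8.1^2 - 1.8^2) / (2*9.81) = 3.1789 m


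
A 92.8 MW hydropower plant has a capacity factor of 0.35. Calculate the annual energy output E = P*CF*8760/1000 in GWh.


E = 92.8 * 0.35 * 8760 / 1000 = 284.5248 GWh


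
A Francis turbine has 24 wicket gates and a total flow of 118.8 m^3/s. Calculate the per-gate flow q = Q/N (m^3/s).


q = 118.8 / 24 = 4.9500 m^3/s


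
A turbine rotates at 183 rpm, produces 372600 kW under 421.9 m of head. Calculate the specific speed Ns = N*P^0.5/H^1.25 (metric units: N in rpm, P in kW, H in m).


Ns = 183 * 372600^0.5 / 421.9^1.25 = 58.4199


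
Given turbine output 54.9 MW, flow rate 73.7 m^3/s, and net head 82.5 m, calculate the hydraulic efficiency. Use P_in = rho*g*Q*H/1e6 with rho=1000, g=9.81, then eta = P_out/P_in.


P_in = 1000 * 9.81 * 73.7 * 82.5 / 1e6 = 59.6473 MW
eta = 54.9 / 59.6473 = 0.9204


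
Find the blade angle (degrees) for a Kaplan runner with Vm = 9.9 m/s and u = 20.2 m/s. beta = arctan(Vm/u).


beta = arctan(9.9 / 20.2) = 26.1094 degrees


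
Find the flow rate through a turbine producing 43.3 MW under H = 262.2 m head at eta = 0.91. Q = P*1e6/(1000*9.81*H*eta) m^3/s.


Q = 43.3 * 1e6 / (1000 * 9.81 * 262.2 * 0.91) = 18.4989 m^3/s


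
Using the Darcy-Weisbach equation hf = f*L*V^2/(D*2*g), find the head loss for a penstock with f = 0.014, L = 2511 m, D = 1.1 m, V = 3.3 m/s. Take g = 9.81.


hf = 0.014 * 2511 * 3.3^2 / (1.1 * 2 * 9.81) = 17.7383 m


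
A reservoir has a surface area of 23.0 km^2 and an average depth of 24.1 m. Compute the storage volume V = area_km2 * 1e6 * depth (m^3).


V = 23.0 * 1e6 * 24.1 = 5.5430e+08 m^3


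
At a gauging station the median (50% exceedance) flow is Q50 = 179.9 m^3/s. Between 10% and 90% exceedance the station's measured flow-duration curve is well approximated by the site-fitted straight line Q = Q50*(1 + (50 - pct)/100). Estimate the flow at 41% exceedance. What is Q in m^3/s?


Q = 179.9 * (1 + (50 - 41)/100) = 196.0910 m^3/s


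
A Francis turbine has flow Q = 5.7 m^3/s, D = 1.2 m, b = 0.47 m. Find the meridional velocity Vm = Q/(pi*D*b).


Vm = 5.7 / (pi * 1.2 * 0.47) = 3.2170 m/s


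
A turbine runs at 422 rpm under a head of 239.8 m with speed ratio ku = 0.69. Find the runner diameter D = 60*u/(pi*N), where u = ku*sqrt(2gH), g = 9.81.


u = 0.69 * sqrt(2*9.81*239.8) = 47.3285 m/s
D = 60 * 47.3285 / (pi * 422) = 2.1420 m


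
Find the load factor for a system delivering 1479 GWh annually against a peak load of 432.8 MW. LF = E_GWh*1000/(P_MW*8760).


LF = 1479 * 1000 / (432.8 * 8760) = 0.3901


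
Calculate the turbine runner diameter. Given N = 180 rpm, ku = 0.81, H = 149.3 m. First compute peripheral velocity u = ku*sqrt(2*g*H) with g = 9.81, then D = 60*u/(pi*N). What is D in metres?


u = 0.81 * sqrt(2*9.81*149.3) = 43.8394 m/s
D = 60 * 43.8394 / (pi * 180) = 4.6515 m


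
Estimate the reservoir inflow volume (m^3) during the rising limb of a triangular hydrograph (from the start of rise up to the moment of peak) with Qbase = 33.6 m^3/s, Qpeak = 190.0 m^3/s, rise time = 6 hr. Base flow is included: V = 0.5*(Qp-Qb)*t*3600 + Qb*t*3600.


V = 0.5*(190.0 - 33.6)*6*3600 + 33.6*6*3600 = 2.4149e+06 m^3


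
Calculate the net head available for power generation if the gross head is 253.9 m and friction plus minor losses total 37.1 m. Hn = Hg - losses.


Hn = 253.9 - 37.1 = 216.8000 m


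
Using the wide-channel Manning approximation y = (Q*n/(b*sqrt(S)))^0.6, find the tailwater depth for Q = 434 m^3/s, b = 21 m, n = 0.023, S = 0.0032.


y = (434 * 0.023 / (21 * 0.0032^0.5))^0.6 = 3.5864 m


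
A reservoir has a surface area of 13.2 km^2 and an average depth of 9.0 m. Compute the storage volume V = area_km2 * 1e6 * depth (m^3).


V = 13.2 * 1e6 * 9.0 = 1.1880e+08 m^3


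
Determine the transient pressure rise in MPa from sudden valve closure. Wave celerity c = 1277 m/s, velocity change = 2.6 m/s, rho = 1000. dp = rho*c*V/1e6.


dp = 1000 * 1277 * 2.6 / 1e6 = 3.3202 MPa


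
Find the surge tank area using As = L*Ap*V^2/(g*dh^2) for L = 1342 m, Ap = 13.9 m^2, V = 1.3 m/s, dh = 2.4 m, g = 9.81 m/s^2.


As = 1342 * 13.9 * 1.3^2 / (9.81 * 2.4^2) = 557.9079 m^2


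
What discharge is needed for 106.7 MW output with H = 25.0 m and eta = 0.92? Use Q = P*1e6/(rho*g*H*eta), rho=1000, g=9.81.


Q = 106.7 * 1e6 / (1000 * 9.81 * 25.0 * 0.92) = 472.8981 m^3/s


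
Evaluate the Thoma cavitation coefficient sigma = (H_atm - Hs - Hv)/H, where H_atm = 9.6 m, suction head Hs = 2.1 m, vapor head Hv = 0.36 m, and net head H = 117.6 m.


sigma = (9.6 - 2.1 - 0.36) / 117.6 = 0.0607


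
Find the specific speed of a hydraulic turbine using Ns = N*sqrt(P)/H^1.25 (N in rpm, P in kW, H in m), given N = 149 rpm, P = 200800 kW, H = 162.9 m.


Ns = 149 * 200800^0.5 / 162.9^1.25 = 114.7273


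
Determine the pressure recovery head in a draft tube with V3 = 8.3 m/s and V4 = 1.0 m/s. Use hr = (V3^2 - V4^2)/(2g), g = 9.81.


hr = (8.3^2 - 1.0^2) / (2*9.81) = 3.4602 m


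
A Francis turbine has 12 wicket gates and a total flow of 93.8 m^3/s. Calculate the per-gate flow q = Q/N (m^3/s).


q = 93.8 / 12 = 7.8167 m^3/s


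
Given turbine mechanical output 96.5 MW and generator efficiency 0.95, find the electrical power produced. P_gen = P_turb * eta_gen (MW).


P_gen = 96.5 * 0.95 = 91.6750 MW


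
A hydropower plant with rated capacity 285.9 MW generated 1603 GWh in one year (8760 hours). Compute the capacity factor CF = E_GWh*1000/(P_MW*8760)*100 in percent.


CF = 1603 * 1000 / (285.9 * 8760) * 100 = 64.0052 %


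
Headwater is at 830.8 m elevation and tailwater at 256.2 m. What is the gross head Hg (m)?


Hg = 830.8 - 256.2 = 574.6000 m


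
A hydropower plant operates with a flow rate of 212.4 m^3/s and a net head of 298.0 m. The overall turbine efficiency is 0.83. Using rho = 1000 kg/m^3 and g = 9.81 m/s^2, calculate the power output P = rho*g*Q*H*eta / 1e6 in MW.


P = 1000 * 9.81 * 212.4 * 298.0 * 0.83 / 1e6 = 515.3685 MW


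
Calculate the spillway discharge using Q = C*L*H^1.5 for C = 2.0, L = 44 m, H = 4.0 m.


Q = 2.0 * 44 * 4.0^1.5 = 704.0000 m^3/s


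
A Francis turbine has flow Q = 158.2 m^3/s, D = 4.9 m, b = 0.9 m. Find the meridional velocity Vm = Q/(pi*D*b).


Vm = 158.2 / (pi * 4.9 * 0.9) = 11.4187 m/s


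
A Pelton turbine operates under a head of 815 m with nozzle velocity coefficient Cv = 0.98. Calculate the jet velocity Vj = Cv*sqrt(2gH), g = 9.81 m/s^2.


Vj = 0.98 * sqrt(2*9.81*815) = 123.9237 m/s


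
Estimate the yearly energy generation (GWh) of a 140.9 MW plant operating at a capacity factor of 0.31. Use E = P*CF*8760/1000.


E = 140.9 * 0.31 * 8760 / 1000 = 382.6280 GWh


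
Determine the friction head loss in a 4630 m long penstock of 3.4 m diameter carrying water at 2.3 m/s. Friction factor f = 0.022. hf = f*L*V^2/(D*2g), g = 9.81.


hf = 0.022 * 4630 * 2.3^2 / (3.4 * 2 * 9.81) = 8.0776 m


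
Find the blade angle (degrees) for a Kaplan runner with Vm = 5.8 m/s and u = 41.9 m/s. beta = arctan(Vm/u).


beta = arctan(5.8 / 41.9) = 7.8811 degrees


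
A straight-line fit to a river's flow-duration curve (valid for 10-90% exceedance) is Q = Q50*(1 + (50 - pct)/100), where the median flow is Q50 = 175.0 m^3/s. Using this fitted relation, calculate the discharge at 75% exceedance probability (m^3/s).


Q = 175.0 * (1 + (50 - 75)/100) = 131.2500 m^3/s


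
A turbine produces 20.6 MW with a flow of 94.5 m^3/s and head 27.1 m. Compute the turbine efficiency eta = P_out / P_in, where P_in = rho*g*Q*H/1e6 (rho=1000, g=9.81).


P_in = 1000 * 9.81 * 94.5 * 27.1 / 1e6 = 25.1229 MW
eta = 20.6 / 25.1229 = 0.8200


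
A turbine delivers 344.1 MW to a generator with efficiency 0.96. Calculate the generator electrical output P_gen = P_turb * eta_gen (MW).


P_gen = 344.1 * 0.96 = 330.3360 MW


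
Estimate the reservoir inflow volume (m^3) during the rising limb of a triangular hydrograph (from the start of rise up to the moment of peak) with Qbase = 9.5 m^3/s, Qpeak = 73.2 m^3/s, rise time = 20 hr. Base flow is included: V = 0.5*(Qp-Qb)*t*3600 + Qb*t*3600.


V = 0.5*(73.2 - 9.5)*20*3600 + 9.5*20*3600 = 2.9772e+06 m^3


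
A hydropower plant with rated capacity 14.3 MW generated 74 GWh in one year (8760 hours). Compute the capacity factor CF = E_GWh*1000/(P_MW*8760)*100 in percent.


CF = 74 * 1000 / (14.3 * 8760) * 100 = 59.0733 %


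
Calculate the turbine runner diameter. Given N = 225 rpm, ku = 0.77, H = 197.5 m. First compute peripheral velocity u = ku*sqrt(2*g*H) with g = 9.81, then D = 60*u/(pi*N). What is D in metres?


u = 0.77 * sqrt(2*9.81*197.5) = 47.9318 m/s
D = 60 * 47.9318 / (pi * 225) = 4.0686 m


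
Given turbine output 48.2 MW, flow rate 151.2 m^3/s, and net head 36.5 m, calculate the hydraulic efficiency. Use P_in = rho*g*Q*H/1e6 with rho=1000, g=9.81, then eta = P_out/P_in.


P_in = 1000 * 9.81 * 151.2 * 36.5 / 1e6 = 54.1394 MW
eta = 48.2 / 54.1394 = 0.8903


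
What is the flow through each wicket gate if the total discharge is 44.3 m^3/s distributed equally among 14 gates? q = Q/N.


q = 44.3 / 14 = 3.1643 m^3/s


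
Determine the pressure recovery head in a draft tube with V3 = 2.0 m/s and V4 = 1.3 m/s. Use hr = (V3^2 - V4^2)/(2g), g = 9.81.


hr = (2.0^2 - 1.3^2) / (2*9.81) = 0.1177 m


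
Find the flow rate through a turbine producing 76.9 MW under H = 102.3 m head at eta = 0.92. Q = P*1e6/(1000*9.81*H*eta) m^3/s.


Q = 76.9 * 1e6 / (1000 * 9.81 * 102.3 * 0.92) = 83.2902 m^3/s


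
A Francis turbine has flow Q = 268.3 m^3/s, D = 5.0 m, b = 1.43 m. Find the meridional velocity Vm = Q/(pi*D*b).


Vm = 268.3 / (pi * 5.0 * 1.43) = 11.9444 m/s


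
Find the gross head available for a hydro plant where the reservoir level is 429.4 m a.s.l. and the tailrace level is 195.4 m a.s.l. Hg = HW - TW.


Hg = 429.4 - 195.4 = 234.0000 m


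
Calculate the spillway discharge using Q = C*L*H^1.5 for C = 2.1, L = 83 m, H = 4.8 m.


Q = 2.1 * 83 * 4.8^1.5 = 1832.9864 m^3/s


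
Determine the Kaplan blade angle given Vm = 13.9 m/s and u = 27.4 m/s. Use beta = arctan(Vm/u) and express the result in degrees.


beta = arctan(13.9 / 27.4) = 26.8986 degrees


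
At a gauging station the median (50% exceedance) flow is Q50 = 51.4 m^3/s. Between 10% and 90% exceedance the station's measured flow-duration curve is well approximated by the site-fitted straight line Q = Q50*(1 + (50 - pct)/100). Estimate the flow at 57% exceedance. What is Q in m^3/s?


Q = 51.4 * (1 + (50 - 57)/100) = 47.8020 m^3/s


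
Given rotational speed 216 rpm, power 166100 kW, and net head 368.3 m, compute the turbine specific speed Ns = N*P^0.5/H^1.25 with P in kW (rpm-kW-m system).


Ns = 216 * 166100^0.5 / 368.3^1.25 = 54.5615


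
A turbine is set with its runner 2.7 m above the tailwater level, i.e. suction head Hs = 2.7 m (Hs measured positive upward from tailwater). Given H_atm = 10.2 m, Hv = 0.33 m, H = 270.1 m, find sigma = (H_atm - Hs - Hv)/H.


sigma = (10.2 - 2.7 - 0.33) / 270.1 = 0.0265


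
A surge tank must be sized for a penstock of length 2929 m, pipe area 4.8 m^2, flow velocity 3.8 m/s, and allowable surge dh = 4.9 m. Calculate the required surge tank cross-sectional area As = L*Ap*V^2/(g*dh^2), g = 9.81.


As = 2929 * 4.8 * 3.8^2 / (9.81 * 4.9^2) = 861.9194 m^2


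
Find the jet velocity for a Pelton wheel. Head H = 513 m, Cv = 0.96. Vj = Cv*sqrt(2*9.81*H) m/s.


Vj = 0.96 * sqrt(2*9.81*513) = 96.3118 m/s


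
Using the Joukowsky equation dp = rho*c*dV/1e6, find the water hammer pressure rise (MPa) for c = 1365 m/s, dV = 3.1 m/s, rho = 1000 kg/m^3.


dp = 1000 * 1365 * 3.1 / 1e6 = 4.2315 MPa


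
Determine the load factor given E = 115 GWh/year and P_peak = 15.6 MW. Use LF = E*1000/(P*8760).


LF = 115 * 1000 / (15.6 * 8760) = 0.8415


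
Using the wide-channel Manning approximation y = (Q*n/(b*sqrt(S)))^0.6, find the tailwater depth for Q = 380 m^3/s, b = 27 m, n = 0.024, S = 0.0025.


y = (380 * 0.024 / (27 * 0.0025^0.5))^0.6 = 3.1463 m


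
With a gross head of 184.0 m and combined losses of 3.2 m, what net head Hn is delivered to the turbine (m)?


Hn = 184.0 - 3.2 = 180.8000 m


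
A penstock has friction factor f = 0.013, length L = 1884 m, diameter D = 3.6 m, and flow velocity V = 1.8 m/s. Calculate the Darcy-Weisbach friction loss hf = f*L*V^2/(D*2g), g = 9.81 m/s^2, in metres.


hf = 0.013 * 1884 * 1.8^2 / (3.6 * 2 * 9.81) = 1.1235 m


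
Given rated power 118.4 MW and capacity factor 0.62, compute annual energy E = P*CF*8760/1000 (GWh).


E = 118.4 * 0.62 * 8760 / 1000 = 643.0541 GWh


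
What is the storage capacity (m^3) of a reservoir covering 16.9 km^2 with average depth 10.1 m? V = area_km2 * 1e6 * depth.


V = 16.9 * 1e6 * 10.1 = 1.7069e+08 m^3


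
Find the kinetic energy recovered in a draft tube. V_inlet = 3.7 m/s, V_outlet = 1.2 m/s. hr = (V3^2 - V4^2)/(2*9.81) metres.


hr = (3.7^2 - 1.2^2) / (2*9.81) = 0.6244 m


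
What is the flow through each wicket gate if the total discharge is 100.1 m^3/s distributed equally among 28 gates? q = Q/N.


q = 100.1 / 28 = 3.5750 m^3/s


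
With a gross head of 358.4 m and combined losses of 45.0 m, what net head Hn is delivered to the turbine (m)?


Hn = 358.4 - 45.0 = 313.4000 m


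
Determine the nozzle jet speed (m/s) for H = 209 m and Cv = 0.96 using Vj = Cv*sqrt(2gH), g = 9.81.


Vj = 0.96 * sqrt(2*9.81*209) = 61.4743 m/s


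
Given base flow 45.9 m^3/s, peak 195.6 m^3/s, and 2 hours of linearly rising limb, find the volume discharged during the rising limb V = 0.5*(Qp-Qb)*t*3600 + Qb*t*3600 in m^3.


V = 0.5*(195.6 - 45.9)*2*3600 + 45.9*2*3600 = 869400.0000 m^3


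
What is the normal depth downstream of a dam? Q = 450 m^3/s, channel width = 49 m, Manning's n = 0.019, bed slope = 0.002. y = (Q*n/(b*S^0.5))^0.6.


y = (450 * 0.019 / (49 * 0.002^0.5))^0.6 = 2.2634 m


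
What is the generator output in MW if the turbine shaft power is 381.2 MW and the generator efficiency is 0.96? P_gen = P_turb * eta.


P_gen = 381.2 * 0.96 = 365.9520 MW


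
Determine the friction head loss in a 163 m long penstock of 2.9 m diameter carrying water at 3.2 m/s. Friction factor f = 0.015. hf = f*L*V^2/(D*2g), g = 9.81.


hf = 0.015 * 163 * 3.2^2 / (2.9 * 2 * 9.81) = 0.4400 m


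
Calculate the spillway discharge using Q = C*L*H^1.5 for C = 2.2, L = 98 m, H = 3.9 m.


Q = 2.2 * 98 * 3.9^1.5 = 1660.5260 m^3/s


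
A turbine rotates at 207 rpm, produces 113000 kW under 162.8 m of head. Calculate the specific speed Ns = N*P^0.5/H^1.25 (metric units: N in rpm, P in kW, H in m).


Ns = 207 * 113000^0.5 / 162.8^1.25 = 119.6580


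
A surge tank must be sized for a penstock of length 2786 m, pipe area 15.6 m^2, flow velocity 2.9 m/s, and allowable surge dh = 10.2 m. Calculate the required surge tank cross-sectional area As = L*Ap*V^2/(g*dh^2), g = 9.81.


As = 2786 * 15.6 * 2.9^2 / (9.81 * 10.2^2) = 358.1231 m^2


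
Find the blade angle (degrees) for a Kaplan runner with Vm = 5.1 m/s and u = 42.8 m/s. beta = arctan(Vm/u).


beta = arctan(5.1 / 42.8) = 6.7953 degrees


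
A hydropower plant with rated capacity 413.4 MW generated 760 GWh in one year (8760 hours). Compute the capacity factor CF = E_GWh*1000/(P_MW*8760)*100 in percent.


CF = 760 * 1000 / (413.4 * 8760) * 100 = 20.9865 %


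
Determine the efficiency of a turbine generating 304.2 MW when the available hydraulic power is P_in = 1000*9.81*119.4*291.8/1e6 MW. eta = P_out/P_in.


P_in = 1000 * 9.81 * 119.4 * 291.8 / 1e6 = 341.7894 MW
eta = 304.2 / 341.7894 = 0.8900


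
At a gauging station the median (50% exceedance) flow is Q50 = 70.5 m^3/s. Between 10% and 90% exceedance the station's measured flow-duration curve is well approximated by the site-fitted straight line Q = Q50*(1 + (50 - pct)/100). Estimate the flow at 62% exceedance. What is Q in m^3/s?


Q = 70.5 * (1 + (50 - 62)/100) = 62.0400 m^3/s


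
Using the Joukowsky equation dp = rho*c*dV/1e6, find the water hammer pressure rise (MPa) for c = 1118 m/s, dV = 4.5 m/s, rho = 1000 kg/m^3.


dp = 1000 * 1118 * 4.5 / 1e6 = 5.0310 MPa


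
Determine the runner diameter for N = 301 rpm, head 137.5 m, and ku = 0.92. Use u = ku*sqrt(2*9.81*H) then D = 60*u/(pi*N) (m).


u = 0.92 * sqrt(2*9.81*137.5) = 47.7847 m/s
D = 60 * 47.7847 / (pi * 301) = 3.0320 m


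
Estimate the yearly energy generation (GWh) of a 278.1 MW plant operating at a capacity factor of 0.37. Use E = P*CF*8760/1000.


E = 278.1 * 0.37 * 8760 / 1000 = 901.3777 GWh


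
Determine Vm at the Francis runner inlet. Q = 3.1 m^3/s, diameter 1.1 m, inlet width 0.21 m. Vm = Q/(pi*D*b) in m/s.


Vm = 3.1 / (pi * 1.1 * 0.21) = 4.2717 m/s


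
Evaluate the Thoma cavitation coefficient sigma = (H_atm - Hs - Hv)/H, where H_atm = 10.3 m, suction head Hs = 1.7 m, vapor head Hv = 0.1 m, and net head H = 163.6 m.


sigma = (10.3 - 1.7 - 0.1) / 163.6 = 0.0520


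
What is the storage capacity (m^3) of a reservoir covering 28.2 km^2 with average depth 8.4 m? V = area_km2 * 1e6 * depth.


V = 28.2 * 1e6 * 8.4 = 2.3688e+08 m^3


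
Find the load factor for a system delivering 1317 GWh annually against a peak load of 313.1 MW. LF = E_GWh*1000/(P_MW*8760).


LF = 1317 * 1000 / (313.1 * 8760) = 0.4802


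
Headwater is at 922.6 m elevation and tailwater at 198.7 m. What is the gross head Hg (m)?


Hg = 922.6 - 198.7 = 723.9000 m


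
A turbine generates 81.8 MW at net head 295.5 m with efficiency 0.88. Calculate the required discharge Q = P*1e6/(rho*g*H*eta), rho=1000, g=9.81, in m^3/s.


Q = 81.8 * 1e6 / (1000 * 9.81 * 295.5 * 0.88) = 32.0660 m^3/s


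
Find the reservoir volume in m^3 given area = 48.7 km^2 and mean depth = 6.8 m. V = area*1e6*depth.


V = 48.7 * 1e6 * 6.8 = 3.3116e+08 m^3


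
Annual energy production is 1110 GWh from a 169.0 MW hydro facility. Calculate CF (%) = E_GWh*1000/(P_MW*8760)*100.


CF = 1110 * 1000 / (169.0 * 8760) * 100 = 74.9777 %


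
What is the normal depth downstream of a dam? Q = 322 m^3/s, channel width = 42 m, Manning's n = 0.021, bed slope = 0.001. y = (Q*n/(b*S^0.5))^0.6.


y = (322 * 0.021 / (42 * 0.001^0.5))^0.6 = 2.6552 m


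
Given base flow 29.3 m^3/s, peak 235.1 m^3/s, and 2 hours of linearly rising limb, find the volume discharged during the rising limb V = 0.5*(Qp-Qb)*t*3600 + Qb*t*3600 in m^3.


V = 0.5*(235.1 - 29.3)*2*3600 + 29.3*2*3600 = 951840.0000 m^3


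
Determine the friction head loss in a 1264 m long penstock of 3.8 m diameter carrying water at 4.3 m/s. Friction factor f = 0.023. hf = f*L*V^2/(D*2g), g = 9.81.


hf = 0.023 * 1264 * 4.3^2 / (3.8 * 2 * 9.81) = 7.2099 m


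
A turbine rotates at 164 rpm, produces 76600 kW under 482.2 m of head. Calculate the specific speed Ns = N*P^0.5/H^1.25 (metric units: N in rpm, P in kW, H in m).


Ns = 164 * 76600^0.5 / 482.2^1.25 = 20.0874


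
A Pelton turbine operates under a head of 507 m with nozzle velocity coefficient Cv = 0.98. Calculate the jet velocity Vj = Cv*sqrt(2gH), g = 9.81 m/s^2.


Vj = 0.98 * sqrt(2*9.81*507) = 97.7416 m/s


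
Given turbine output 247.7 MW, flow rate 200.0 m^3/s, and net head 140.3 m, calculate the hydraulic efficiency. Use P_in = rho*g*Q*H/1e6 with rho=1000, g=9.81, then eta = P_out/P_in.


P_in = 1000 * 9.81 * 200.0 * 140.3 / 1e6 = 275.2686 MW
eta = 247.7 / 275.2686 = 0.8998


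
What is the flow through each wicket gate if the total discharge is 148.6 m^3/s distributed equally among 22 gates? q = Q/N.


q = 148.6 / 22 = 6.7545 m^3/s


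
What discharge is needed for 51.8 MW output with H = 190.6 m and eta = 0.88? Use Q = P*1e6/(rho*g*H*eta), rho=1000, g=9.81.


Q = 51.8 * 1e6 / (1000 * 9.81 * 190.6 * 0.88) = 31.4815 m^3/s
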